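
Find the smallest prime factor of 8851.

53

8851 is odd.
Digit sum 22, not divisible by 3.
Ends in 1: not divisible by 5.
7: 8851 = 7·1264 + 3
11: 8851 = 11·804 + 7
13: 8851 = 13·680 + 11
17: 8851 = 17·520 + 11
19: 8851 = 19·465 + 16
23: 8851 = 23·384 + 19
29: 8851 = 29·305 + 6
31: 8851 = 31·285 + 16
37: 8851 = 37·239 + 8
41: 8851 = 41·215 + 36
43: 8851 = 43·205 + 36
47: 8851 = 47·188 + 15
53: 8851 = 53·167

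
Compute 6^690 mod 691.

1

6^1 ≡ 6 (mod 691)
6^2 ≡ 6^2 = 36 ≡ 36 (mod 691)
6^4 ≡ 36^2 = 1296 ≡ 605 (mod 691)
6^8 ≡ 605^2 = 366025 ≡ 486 (mod 691)
6^16 ≡ 486^2 = 236196 ≡ 565 (mod 691)
6^32 ≡ 565^2 = 319225 ≡ 674 (mod 691)
6^64 ≡ 674^2 = 454276 ≡ 289 (mod 691)
6^128 ≡ 289^2 = 83521 ≡ 601 (mod 691)
6^256 ≡ 601^2 = 361201 ≡ 499 (mod 691)
6^512 ≡ 499^2 = 249001 ≡ 241 (mod 691)
690 = 512 + 128 + 32 + 16 + 2 in binary powers of 2.
So 6^690 ≡ 241 · 601 · 674 · 565 · 36 ≡ 1 (mod 691).
Since the result is 1, base 6 gives no evidence that 691 is composite.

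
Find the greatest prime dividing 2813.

97

2813 = 29 · 97
97 is prime.
So 2813 = 29 · 97; the largest prime factor is 97.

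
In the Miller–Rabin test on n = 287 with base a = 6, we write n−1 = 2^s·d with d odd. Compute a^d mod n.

287 − 1 = 286 = 2^1 · 143, so d = 143.
6^1 ≡ 6 (mod 287)
6^2 ≡ 6^2 = 36 ≡ 36 (mod 287)
6^4 ≡ 36^2 = 1296 ≡ 148 (mod 287)
6^8 ≡ 148^2 = 21904 ≡ 92 (mod 287)
6^16 ≡ 92^2 = 8464 ≡ 141 (mod 287)
6^32 ≡ 141^2 = 19881 ≡ 78 (mod 287)
6^64 ≡ 78^2 = 6084 ≡ 57 (mod 287)
6^128 ≡ 57^2 = 3249 ≡ 92 (mod 287)
143 = 128 + 8 + 4 + 2 + 1 in binary powers of 2.
So 6^143 ≡ 92 · 92 · 148 · 36 · 6 ≡ 153 (mod 287).
Squaring chain: 153; never reaches −1, so base 6 is a Miller–Rabin witness that 287 is composite.

153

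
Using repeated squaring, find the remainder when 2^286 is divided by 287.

2^1 ≡ 2 (mod 287)
2^2 ≡ 2^2 = 4 ≡ 4 (mod 287)
2^4 ≡ 4^2 = 16 ≡ 16 (mod 287)
2^8 ≡ 16^2 = 256 ≡ 256 (mod 287)
2^16 ≡ 256^2 = 65536 ≡ 100 (mod 287)
2^32 ≡ 100^2 = 10000 ≡ 242 (mod 287)
2^64 ≡ 242^2 = 58564 ≡ 16 (mod 287)
2^128 ≡ 16^2 = 256 ≡ 256 (mod 287)
2^256 ≡ 256^2 = 65536 ≡ 100 (mod 287)
286 = 256 + 16 + 8 + 4 + 2 in binary powers of 2.
So 2^286 ≡ 100 · 100 · 256 · 16 · 4 ≡ 23 (mod 287).
Since 23 ≠ 1, base 2 is a Fermat witness: 287 is composite.

23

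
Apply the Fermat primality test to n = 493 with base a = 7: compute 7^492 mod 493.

455

7^1 ≡ 7 (mod 493)
7^2 ≡ 7^2 = 49 ≡ 49 (mod 493)
7^4 ≡ 49^2 = 2401 ≡ 429 (mod 493)
7^8 ≡ 429^2 = 184041 ≡ 152 (mod 493)
7^16 ≡ 152^2 = 23104 ≡ 426 (mod 493)
7^32 ≡ 426^2 = 181476 ≡ 52 (mod 493)
7^64 ≡ 52^2 = 2704 ≡ 239 (mod 493)
7^128 ≡ 239^2 = 57121 ≡ 426 (mod 493)
7^256 ≡ 426^2 = 181476 ≡ 52 (mod 493)
492 = 256 + 128 + 64 + 32 + 8 + 4 in binary powers of 2.
So 7^492 ≡ 52 · 426 · 239 · 52 · 152 · 429 ≡ 455 (mod 493).
Since 455 ≠ 1, base 7 is a Fermat witness: 493 is composite.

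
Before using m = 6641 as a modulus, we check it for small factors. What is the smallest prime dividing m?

29

6641 is odd.
Digit sum 17, not divisible by 3.
Ends in 1: not divisible by 5.
7: 6641 = 7·948 + 5
11: 6641 = 11·603 + 8
13: 6641 = 13·510 + 11
17: 6641 = 17·390 + 11
19: 6641 = 19·349 + 10
23: 6641 = 23·288 + 17
29: 6641 = 29·229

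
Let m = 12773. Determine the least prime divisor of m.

53

12773 is odd.
Digit sum 20, not divisible by 3.
Ends in 3: not divisible by 5.
7: 12773 = 7·1824 + 5
11: 12773 = 11·1161 + 2
13: 12773 = 13·982 + 7
17: 12773 = 17·751 + 6
19: 12773 = 19·672 + 5
23: 12773 = 23·555 + 8
29: 12773 = 29·440 + 13
31: 12773 = 31·412 + 1
37: 12773 = 37·345 + 8
41: 12773 = 41·311 + 22
43: 12773 = 43·297 + 2
47: 12773 = 47·271 + 36
53: 12773 = 53·241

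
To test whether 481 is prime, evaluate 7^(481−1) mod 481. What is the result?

417

7^1 ≡ 7 (mod 481)
7^2 ≡ 7^2 = 49 ≡ 49 (mod 481)
7^4 ≡ 49^2 = 2401 ≡ 477 (mod 481)
7^8 ≡ 477^2 = 227529 ≡ 16 (mod 481)
7^16 ≡ 16^2 = 256 ≡ 256 (mod 481)
7^32 ≡ 256^2 = 65536 ≡ 120 (mod 481)
7^64 ≡ 120^2 = 14400 ≡ 451 (mod 481)
7^128 ≡ 451^2 = 203401 ≡ 419 (mod 481)
7^256 ≡ 419^2 = 175561 ≡ 477 (mod 481)
480 = 256 + 128 + 64 + 32 in binary powers of 2.
So 7^480 ≡ 477 · 419 · 451 · 120 ≡ 417 (mod 481).
Since 417 ≠ 1, base 7 is a Fermat witness: 481 is composite.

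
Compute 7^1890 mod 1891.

7^1 ≡ 7 (mod 1891)
7^2 ≡ 7^2 = 49 ≡ 49 (mod 1891)
7^4 ≡ 49^2 = 2401 ≡ 510 (mod 1891)
7^8 ≡ 510^2 = 260100 ≡ 1033 (mod 1891)
7^16 ≡ 1033^2 = 1067089 ≡ 565 (mod 1891)
7^32 ≡ 565^2 = 319225 ≡ 1537 (mod 1891)
7^64 ≡ 1537^2 = 2362369 ≡ 510 (mod 1891)
7^128 ≡ 510^2 = 260100 ≡ 1033 (mod 1891)
7^256 ≡ 1033^2 = 1067089 ≡ 565 (mod 1891)
7^512 ≡ 565^2 = 319225 ≡ 1537 (mod 1891)
7^1024 ≡ 1537^2 = 2362369 ≡ 510 (mod 1891)
1890 = 1024 + 512 + 256 + 64 + 32 + 2 in binary powers of 2.
So 7^1890 ≡ 510 · 1537 · 565 · 510 · 1537 · 49 ≡ 1768 (mod 1891).
Since 1768 ≠ 1, base 7 is a Fermat witness: 1891 is composite.

1768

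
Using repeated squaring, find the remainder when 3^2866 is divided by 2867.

1095

3^1 ≡ 3 (mod 2867)
3^2 ≡ 3^2 = 9 ≡ 9 (mod 2867)
3^4 ≡ 9^2 = 81 ≡ 81 (mod 2867)
3^8 ≡ 81^2 = 6561 ≡ 827 (mod 2867)
3^16 ≡ 827^2 = 683929 ≡ 1583 (mod 2867)
3^32 ≡ 1583^2 = 2505889 ≡ 131 (mod 2867)
3^64 ≡ 131^2 = 17161 ≡ 2826 (mod 2867)
3^128 ≡ 2826^2 = 7986276 ≡ 1681 (mod 2867)
3^256 ≡ 1681^2 = 2825761 ≡ 1766 (mod 2867)
3^512 ≡ 1766^2 = 3118756 ≡ 2327 (mod 2867)
3^1024 ≡ 2327^2 = 5414929 ≡ 2033 (mod 2867)
3^2048 ≡ 2033^2 = 4133089 ≡ 1742 (mod 2867)
2866 = 2048 + 512 + 256 + 32 + 16 + 2 in binary powers of 2.
So 3^2866 ≡ 1742 · 2327 · 1766 · 131 · 1583 · 9 ≡ 1095 (mod 2867).
Since 1095 ≠ 1, base 3 is a Fermat witness: 2867 is composite.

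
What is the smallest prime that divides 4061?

4061 is odd.
Digit sum 11, not divisible by 3.
Ends in 1: not divisible by 5.
7: 4061 = 7·580 + 1
11: 4061 = 11·369 + 2
13: 4061 = 13·312 + 5
17: 4061 = 17·238 + 15
19: 4061 = 19·213 + 14
23: 4061 = 23·176 + 13
29: 4061 = 29·140 + 1
31: 4061 = 31·131

31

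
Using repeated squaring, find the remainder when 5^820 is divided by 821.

1

5^1 ≡ 5 (mod 821)
5^2 ≡ 5^2 = 25 ≡ 25 (mod 821)
5^4 ≡ 25^2 = 625 ≡ 625 (mod 821)
5^8 ≡ 625^2 = 390625 ≡ 650 (mod 821)
5^16 ≡ 650^2 = 422500 ≡ 506 (mod 821)
5^32 ≡ 506^2 = 256036 ≡ 705 (mod 821)
5^64 ≡ 705^2 = 497025 ≡ 320 (mod 821)
5^128 ≡ 320^2 = 102400 ≡ 596 (mod 821)
5^256 ≡ 596^2 = 355216 ≡ 544 (mod 821)
5^512 ≡ 544^2 = 295936 ≡ 376 (mod 821)
820 = 512 + 256 + 32 + 16 + 4 in binary powers of 2.
So 5^820 ≡ 376 · 544 · 705 · 506 · 625 ≡ 1 (mod 821).
Since the result is 1, base 5 gives no evidence that 821 is composite.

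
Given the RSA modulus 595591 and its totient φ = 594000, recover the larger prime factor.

991

φ(n) = (p−1)(q−1) = n − (p+q) + 1, so p + q = 595591 − 594000 + 1 = 1592.
p and q are the roots of t² − 1592t + 595591 = 0.
Discriminant: 1592² − 4·595591 = 2534464 − 2382364 = 152100; √152100 = 390.
q = (1592 − 390)/2 = 601, p = (1592 + 390)/2 = 991.
Check: 601 · 991 = 595591.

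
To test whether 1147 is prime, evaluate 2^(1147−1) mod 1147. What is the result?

529

2^1 ≡ 2 (mod 1147)
2^2 ≡ 2^2 = 4 ≡ 4 (mod 1147)
2^4 ≡ 4^2 = 16 ≡ 16 (mod 1147)
2^8 ≡ 16^2 = 256 ≡ 256 (mod 1147)
2^16 ≡ 256^2 = 65536 ≡ 157 (mod 1147)
2^32 ≡ 157^2 = 24649 ≡ 562 (mod 1147)
2^64 ≡ 562^2 = 315844 ≡ 419 (mod 1147)
2^128 ≡ 419^2 = 175561 ≡ 70 (mod 1147)
2^256 ≡ 70^2 = 4900 ≡ 312 (mod 1147)
2^512 ≡ 312^2 = 97344 ≡ 996 (mod 1147)
2^1024 ≡ 996^2 = 992016 ≡ 1008 (mod 1147)
1146 = 1024 + 64 + 32 + 16 + 8 + 2 in binary powers of 2.
So 2^1146 ≡ 1008 · 419 · 562 · 157 · 256 · 4 ≡ 529 (mod 1147).
Since 529 ≠ 1, base 2 is a Fermat witness: 1147 is composite.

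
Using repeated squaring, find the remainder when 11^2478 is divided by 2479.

11^1 ≡ 11 (mod 2479)
11^2 ≡ 11^2 = 121 ≡ 121 (mod 2479)
11^4 ≡ 121^2 = 14641 ≡ 2246 (mod 2479)
11^8 ≡ 2246^2 = 5044516 ≡ 2230 (mod 2479)
11^16 ≡ 2230^2 = 4972900 ≡ 26 (mod 2479)
11^32 ≡ 26^2 = 676 ≡ 676 (mod 2479)
11^64 ≡ 676^2 = 456976 ≡ 840 (mod 2479)
11^128 ≡ 840^2 = 705600 ≡ 1564 (mod 2479)
11^256 ≡ 1564^2 = 2446096 ≡ 1802 (mod 2479)
11^512 ≡ 1802^2 = 3247204 ≡ 2193 (mod 2479)
11^1024 ≡ 2193^2 = 4809249 ≡ 2468 (mod 2479)
11^2048 ≡ 2468^2 = 6091024 ≡ 121 (mod 2479)
2478 = 2048 + 256 + 128 + 32 + 8 + 4 + 2 in binary powers of 2.
So 11^2478 ≡ 121 · 1802 · 1564 · 676 · 2230 · 2246 · 121 ≡ 1148 (mod 2479).
Since 1148 ≠ 1, base 11 is a Fermat witness: 2479 is composite.

1148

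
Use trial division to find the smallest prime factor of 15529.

15529 is odd.
Digit sum 22, not divisible by 3.
Ends in 9: not divisible by 5.
7: 15529 = 7·2218 + 3
11: 15529 = 11·1411 + 8
13: 15529 = 13·1194 + 7
17: 15529 = 17·913 + 8
19: 15529 = 19·817 + 6
23: 15529 = 23·675 + 4
29: 15529 = 29·535 + 14
31: 15529 = 31·500 + 29
37: 15529 = 37·419 + 26
41: 15529 = 41·378 + 31
43: 15529 = 43·361 + 6
47: 15529 = 47·330 + 19
53: 15529 = 53·293

53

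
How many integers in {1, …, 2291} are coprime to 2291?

2184

Factor: 2291 = 29 · 79.
φ(2291) = (29−1) · (79−1) = 28 · 78 = 2184.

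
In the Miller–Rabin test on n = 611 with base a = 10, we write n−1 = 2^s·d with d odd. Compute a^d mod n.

611 − 1 = 610 = 2^1 · 305, so d = 305.
10^1 ≡ 10 (mod 611)
10^2 ≡ 10^2 = 100 ≡ 100 (mod 611)
10^4 ≡ 100^2 = 10000 ≡ 224 (mod 611)
10^8 ≡ 224^2 = 50176 ≡ 74 (mod 611)
10^16 ≡ 74^2 = 5476 ≡ 588 (mod 611)
10^32 ≡ 588^2 = 345744 ≡ 529 (mod 611)
10^64 ≡ 529^2 = 279841 ≡ 3 (mod 611)
10^128 ≡ 3^2 = 9 ≡ 9 (mod 611)
10^256 ≡ 9^2 = 81 ≡ 81 (mod 611)
305 = 256 + 32 + 16 + 1 in binary powers of 2.
So 10^305 ≡ 81 · 529 · 588 · 10 ≡ 160 (mod 611).
Squaring chain: 160; never reaches −1, so base 10 is a Miller–Rabin witness that 611 is composite.

160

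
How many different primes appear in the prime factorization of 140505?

140505 = 3 · 46835
46835 = 5 · 9367
9367 = 17 · 551
551 = 19 · 29
140505 = 3 · 5 · 17 · 19 · 29, which has 5 distinct prime factors.

5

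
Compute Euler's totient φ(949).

Factor: 949 = 13 · 73.
φ(949) = (13−1) · (73−1) = 12 · 72 = 864.

864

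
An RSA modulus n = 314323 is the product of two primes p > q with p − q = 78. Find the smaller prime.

Since p = q + 78, we have 314323 = q(q + 78), so q² + 78q − 314323 = 0.
Discriminant: 78² + 4·314323 = 6084 + 1257292 = 1263376; √1263376 = 1124.
q = (−78 + 1124)/2 = 523, and p = q + 78 = 601.
Check: 523 · 601 = 314323.

523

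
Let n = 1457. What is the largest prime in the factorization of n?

1457 = 31 · 47
47 is prime.
So 1457 = 31 · 47; the largest prime factor is 47.

47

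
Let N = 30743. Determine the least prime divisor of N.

71

30743 is odd.
Digit sum 17, not divisible by 3.
Ends in 3: not divisible by 5.
7: 30743 = 7·4391 + 6
11: 30743 = 11·2794 + 9
13: 30743 = 13·2364 + 11
17: 30743 = 17·1808 + 7
19: 30743 = 19·1618 + 1
23: 30743 = 23·1336 + 15
29: 30743 = 29·1060 + 3
31: 30743 = 31·991 + 22
37: 30743 = 37·830 + 33
41: 30743 = 41·749 + 34
43: 30743 = 43·714 + 41
47: 30743 = 47·654 + 5
53: 30743 = 53·580 + 3
59: 30743 = 59·521 + 4
61: 30743 = 61·503 + 60
67: 30743 = 67·458 + 57
71: 30743 = 71·433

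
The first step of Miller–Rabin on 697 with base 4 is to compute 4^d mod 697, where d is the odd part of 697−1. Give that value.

697 − 1 = 696 = 2^3 · 87, so d = 87.
4^1 ≡ 4 (mod 697)
4^2 ≡ 4^2 = 16 ≡ 16 (mod 697)
4^4 ≡ 16^2 = 256 ≡ 256 (mod 697)
4^8 ≡ 256^2 = 65536 ≡ 18 (mod 697)
4^16 ≡ 18^2 = 324 ≡ 324 (mod 697)
4^32 ≡ 324^2 = 104976 ≡ 426 (mod 697)
4^64 ≡ 426^2 = 181476 ≡ 256 (mod 697)
87 = 64 + 16 + 4 + 2 + 1 in binary powers of 2.
So 4^87 ≡ 256 · 324 · 256 · 16 · 4 ≡ 353 (mod 697).
Squaring chain: 353 → 543 → 18; never reaches −1, so base 4 is a Miller–Rabin witness that 697 is composite.

353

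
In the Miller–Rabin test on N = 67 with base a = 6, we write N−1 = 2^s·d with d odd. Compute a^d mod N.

67 − 1 = 66 = 2^1 · 33, so d = 33.
6^1 ≡ 6 (mod 67)
6^2 ≡ 6^2 = 36 ≡ 36 (mod 67)
6^4 ≡ 36^2 = 1296 ≡ 23 (mod 67)
6^8 ≡ 23^2 = 529 ≡ 60 (mod 67)
6^16 ≡ 60^2 = 3600 ≡ 49 (mod 67)
6^32 ≡ 49^2 = 2401 ≡ 56 (mod 67)
33 = 32 + 1 in binary powers of 2.
So 6^33 ≡ 56 · 6 ≡ 1 (mod 67).
Since 6^d ≡ 1 (mod 67), base 6 does not prove 67 composite.

1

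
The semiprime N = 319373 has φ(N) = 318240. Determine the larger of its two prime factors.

613

φ(n) = (p−1)(q−1) = n − (p+q) + 1, so p + q = 319373 − 318240 + 1 = 1134.
p and q are the roots of t² − 1134t + 319373 = 0.
Discriminant: 1134² − 4·319373 = 1285956 − 1277492 = 8464; √8464 = 92.
q = (1134 − 92)/2 = 521, p = (1134 + 92)/2 = 613.
Check: 521 · 613 = 319373.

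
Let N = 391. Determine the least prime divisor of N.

17

391 is odd.
Digit sum 13, not divisible by 3.
Ends in 1: not divisible by 5.
7: 391 = 7·55 + 6
11: 391 = 11·35 + 6
13: 391 = 13·30 + 1
17: 391 = 17·23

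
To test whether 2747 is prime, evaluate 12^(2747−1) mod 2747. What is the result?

12^1 ≡ 12 (mod 2747)
12^2 ≡ 12^2 = 144 ≡ 144 (mod 2747)
12^4 ≡ 144^2 = 20736 ≡ 1507 (mod 2747)
12^8 ≡ 1507^2 = 2271049 ≡ 2027 (mod 2747)
12^16 ≡ 2027^2 = 4108729 ≡ 1964 (mod 2747)
12^32 ≡ 1964^2 = 3857296 ≡ 508 (mod 2747)
12^64 ≡ 508^2 = 258064 ≡ 2593 (mod 2747)
12^128 ≡ 2593^2 = 6723649 ≡ 1740 (mod 2747)
12^256 ≡ 1740^2 = 3027600 ≡ 406 (mod 2747)
12^512 ≡ 406^2 = 164836 ≡ 16 (mod 2747)
12^1024 ≡ 16^2 = 256 ≡ 256 (mod 2747)
12^2048 ≡ 256^2 = 65536 ≡ 2355 (mod 2747)
2746 = 2048 + 512 + 128 + 32 + 16 + 8 + 2 in binary powers of 2.
So 12^2746 ≡ 2355 · 16 · 1740 · 508 · 1964 · 2027 · 144 ≡ 2137 (mod 2747).
Since 2137 ≠ 1, base 12 is a Fermat witness: 2747 is composite.

2137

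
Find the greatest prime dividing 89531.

97

89531 = 13 · 6887
6887 = 71 · 97
97 is prime.
So 89531 = 13 · 71 · 97; the largest prime factor is 97.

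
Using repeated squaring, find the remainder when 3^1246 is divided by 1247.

608

3^1 ≡ 3 (mod 1247)
3^2 ≡ 3^2 = 9 ≡ 9 (mod 1247)
3^4 ≡ 9^2 = 81 ≡ 81 (mod 1247)
3^8 ≡ 81^2 = 6561 ≡ 326 (mod 1247)
3^16 ≡ 326^2 = 106276 ≡ 281 (mod 1247)
3^32 ≡ 281^2 = 78961 ≡ 400 (mod 1247)
3^64 ≡ 400^2 = 160000 ≡ 384 (mod 1247)
3^128 ≡ 384^2 = 147456 ≡ 310 (mod 1247)
3^256 ≡ 310^2 = 96100 ≡ 81 (mod 1247)
3^512 ≡ 81^2 = 6561 ≡ 326 (mod 1247)
3^1024 ≡ 326^2 = 106276 ≡ 281 (mod 1247)
1246 = 1024 + 128 + 64 + 16 + 8 + 4 + 2 in binary powers of 2.
So 3^1246 ≡ 281 · 310 · 384 · 281 · 326 · 81 · 9 ≡ 608 (mod 1247).
Since 608 ≠ 1, base 3 is a Fermat witness: 1247 is composite.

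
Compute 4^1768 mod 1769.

4^1 ≡ 4 (mod 1769)
4^2 ≡ 4^2 = 16 ≡ 16 (mod 1769)
4^4 ≡ 16^2 = 256 ≡ 256 (mod 1769)
4^8 ≡ 256^2 = 65536 ≡ 83 (mod 1769)
4^16 ≡ 83^2 = 6889 ≡ 1582 (mod 1769)
4^32 ≡ 1582^2 = 2502724 ≡ 1358 (mod 1769)
4^64 ≡ 1358^2 = 1844164 ≡ 866 (mod 1769)
4^128 ≡ 866^2 = 749956 ≡ 1669 (mod 1769)
4^256 ≡ 1669^2 = 2785561 ≡ 1155 (mod 1769)
4^512 ≡ 1155^2 = 1334025 ≡ 199 (mod 1769)
4^1024 ≡ 199^2 = 39601 ≡ 683 (mod 1769)
1768 = 1024 + 512 + 128 + 64 + 32 + 8 in binary powers of 2.
So 4^1768 ≡ 683 · 199 · 1669 · 866 · 1358 · 83 ≡ 1445 (mod 1769).
Since 1445 ≠ 1, base 4 is a Fermat witness: 1769 is composite.

1445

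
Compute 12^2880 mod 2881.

2744

12^1 ≡ 12 (mod 2881)
12^2 ≡ 12^2 = 144 ≡ 144 (mod 2881)
12^4 ≡ 144^2 = 20736 ≡ 569 (mod 2881)
12^8 ≡ 569^2 = 323761 ≡ 1089 (mod 2881)
12^16 ≡ 1089^2 = 1185921 ≡ 1830 (mod 2881)
12^32 ≡ 1830^2 = 3348900 ≡ 1178 (mod 2881)
12^64 ≡ 1178^2 = 1387684 ≡ 1923 (mod 2881)
12^128 ≡ 1923^2 = 3697929 ≡ 1606 (mod 2881)
12^256 ≡ 1606^2 = 2579236 ≡ 741 (mod 2881)
12^512 ≡ 741^2 = 549081 ≡ 1691 (mod 2881)
12^1024 ≡ 1691^2 = 2859481 ≡ 1529 (mod 2881)
12^2048 ≡ 1529^2 = 2337841 ≡ 1350 (mod 2881)
2880 = 2048 + 512 + 256 + 64 in binary powers of 2.
So 12^2880 ≡ 1350 · 1691 · 741 · 1923 ≡ 2744 (mod 2881).
Since 2744 ≠ 1, base 12 is a Fermat witness: 2881 is composite.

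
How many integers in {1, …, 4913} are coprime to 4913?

Factor: 4913 = 17^3.
φ(4913) = 17^2·(17−1) = 4624.

4624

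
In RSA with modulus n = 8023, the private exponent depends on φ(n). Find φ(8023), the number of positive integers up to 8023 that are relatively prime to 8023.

Factor: 8023 = 71 · 113.
φ(8023) = (71−1) · (113−1) = 70 · 112 = 7840.

7840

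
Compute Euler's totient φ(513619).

Factor: 513619 = 29 · 89 · 199.
φ(513619) = (29−1) · (89−1) · (199−1) = 28 · 88 · 198 = 487872.

487872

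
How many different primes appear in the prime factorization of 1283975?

5

1283975 = 5^2 · 51359
51359 = 7 · 7337
7337 = 11 · 667
667 = 23 · 29
1283975 = 5^2 · 7 · 11 · 23 · 29, which has 5 distinct prime factors.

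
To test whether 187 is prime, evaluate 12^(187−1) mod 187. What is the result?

111

12^1 ≡ 12 (mod 187)
12^2 ≡ 12^2 = 144 ≡ 144 (mod 187)
12^4 ≡ 144^2 = 20736 ≡ 166 (mod 187)
12^8 ≡ 166^2 = 27556 ≡ 67 (mod 187)
12^16 ≡ 67^2 = 4489 ≡ 1 (mod 187)
12^32 ≡ 1^2 = 1 ≡ 1 (mod 187)
12^64 ≡ 1^2 = 1 ≡ 1 (mod 187)
12^128 ≡ 1^2 = 1 ≡ 1 (mod 187)
186 = 128 + 32 + 16 + 8 + 2 in binary powers of 2.
So 12^186 ≡ 1 · 1 · 1 · 67 · 144 ≡ 111 (mod 187).
Since 111 ≠ 1, base 12 is a Fermat witness: 187 is composite.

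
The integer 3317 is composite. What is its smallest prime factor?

3317 is odd.
Digit sum 14, not divisible by 3.
Ends in 7: not divisible by 5.
7: 3317 = 7·473 + 6
11: 3317 = 11·301 + 6
13: 3317 = 13·255 + 2
17: 3317 = 17·195 + 2
19: 3317 = 19·174 + 11
23: 3317 = 23·144 + 5
29: 3317 = 29·114 + 11
31: 3317 = 31·107

31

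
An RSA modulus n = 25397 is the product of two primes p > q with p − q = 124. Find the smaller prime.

109

Since p = q + 124, we have 25397 = q(q + 124), so q² + 124q − 25397 = 0.
Discriminant: 124² + 4·25397 = 15376 + 101588 = 116964; √116964 = 342.
q = (−124 + 342)/2 = 109, and p = q + 124 = 233.
Check: 109 · 233 = 25397.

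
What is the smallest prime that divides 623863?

623863 is odd.
Digit sum 28, not divisible by 3.
Ends in 3: not divisible by 5.
7: 623863 = 7·89123 + 2
11: 623863 = 11·56714 + 9
13: 623863 = 13·47989 + 6
17: 623863 = 17·36697 + 14
19: 623863 = 19·32834 + 17
23: 623863 = 23·27124 + 11
29: 623863 = 29·21512 + 15
31: 623863 = 31·20124 + 19
37: 623863 = 37·16861 + 6
41: 623863 = 41·15216 + 7
43: 623863 = 43·14508 + 19
47: 623863 = 47·13273 + 32
53: 623863 = 53·11771

53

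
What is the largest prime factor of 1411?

83

1411 = 17 · 83
83 is prime.
So 1411 = 17 · 83; the largest prime factor is 83.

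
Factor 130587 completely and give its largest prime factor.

130587 = 3 · 43529
43529 = 19 · 2291
2291 = 29 · 79
79 is prime.
So 130587 = 3 · 19 · 29 · 79; the largest prime factor is 79.

79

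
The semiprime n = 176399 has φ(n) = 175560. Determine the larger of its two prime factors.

φ(n) = (p−1)(q−1) = n − (p+q) + 1, so p + q = 176399 − 175560 + 1 = 840.
p and q are the roots of t² − 840t + 176399 = 0.
Discriminant: 840² − 4·176399 = 705600 − 705596 = 4; √4 = 2.
q = (840 − 2)/2 = 419, p = (840 + 2)/2 = 421.
Check: 419 · 421 = 176399.

421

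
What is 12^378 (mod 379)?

1

12^1 ≡ 12 (mod 379)
12^2 ≡ 12^2 = 144 ≡ 144 (mod 379)
12^4 ≡ 144^2 = 20736 ≡ 270 (mod 379)
12^8 ≡ 270^2 = 72900 ≡ 132 (mod 379)
12^16 ≡ 132^2 = 17424 ≡ 369 (mod 379)
12^32 ≡ 369^2 = 136161 ≡ 100 (mod 379)
12^64 ≡ 100^2 = 10000 ≡ 146 (mod 379)
12^128 ≡ 146^2 = 21316 ≡ 92 (mod 379)
12^256 ≡ 92^2 = 8464 ≡ 126 (mod 379)
378 = 256 + 64 + 32 + 16 + 8 + 2 in binary powers of 2.
So 12^378 ≡ 126 · 146 · 100 · 369 · 132 · 144 ≡ 1 (mod 379).
Since the result is 1, base 12 gives no evidence that 379 is composite.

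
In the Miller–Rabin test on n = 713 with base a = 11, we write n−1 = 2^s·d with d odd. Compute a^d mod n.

172

713 − 1 = 712 = 2^3 · 89, so d = 89.
11^1 ≡ 11 (mod 713)
11^2 ≡ 11^2 = 121 ≡ 121 (mod 713)
11^4 ≡ 121^2 = 14641 ≡ 381 (mod 713)
11^8 ≡ 381^2 = 145161 ≡ 422 (mod 713)
11^16 ≡ 422^2 = 178084 ≡ 547 (mod 713)
11^32 ≡ 547^2 = 299209 ≡ 462 (mod 713)
11^64 ≡ 462^2 = 213444 ≡ 257 (mod 713)
89 = 64 + 16 + 8 + 1 in binary powers of 2.
So 11^89 ≡ 257 · 547 · 422 · 11 ≡ 172 (mod 713).
Squaring chain: 172 → 351 → 565; never reaches −1, so base 11 is a Miller–Rabin witness that 713 is composite.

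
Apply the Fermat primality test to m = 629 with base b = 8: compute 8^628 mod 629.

322

8^1 ≡ 8 (mod 629)
8^2 ≡ 8^2 = 64 ≡ 64 (mod 629)
8^4 ≡ 64^2 = 4096 ≡ 322 (mod 629)
8^8 ≡ 322^2 = 103684 ≡ 528 (mod 629)
8^16 ≡ 528^2 = 278784 ≡ 137 (mod 629)
8^32 ≡ 137^2 = 18769 ≡ 528 (mod 629)
8^64 ≡ 528^2 = 278784 ≡ 137 (mod 629)
8^128 ≡ 137^2 = 18769 ≡ 528 (mod 629)
8^256 ≡ 528^2 = 278784 ≡ 137 (mod 629)
8^512 ≡ 137^2 = 18769 ≡ 528 (mod 629)
628 = 512 + 64 + 32 + 16 + 4 in binary powers of 2.
So 8^628 ≡ 528 · 137 · 528 · 137 · 322 ≡ 322 (mod 629).
Since 322 ≠ 1, base 8 is a Fermat witness: 629 is composite.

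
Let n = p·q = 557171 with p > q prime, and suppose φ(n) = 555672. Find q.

677

φ(n) = (p−1)(q−1) = n − (p+q) + 1, so p + q = 557171 − 555672 + 1 = 1500.
p and q are the roots of t² − 1500t + 557171 = 0.
Discriminant: 1500² − 4·557171 = 2250000 − 2228684 = 21316; √21316 = 146.
q = (1500 − 146)/2 = 677, p = (1500 + 146)/2 = 823.
Check: 677 · 823 = 557171.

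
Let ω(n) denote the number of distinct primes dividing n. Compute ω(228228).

228228 = 2^2 · 57057
57057 = 3 · 19019
19019 = 7 · 2717
2717 = 11 · 247
247 = 13 · 19
228228 = 2^2 · 3 · 7 · 11 · 13 · 19, which has 6 distinct prime factors.

6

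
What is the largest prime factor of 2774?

73

2774 = 2 · 1387
1387 = 19 · 73
73 is prime.
So 2774 = 2 · 19 · 73; the largest prime factor is 73.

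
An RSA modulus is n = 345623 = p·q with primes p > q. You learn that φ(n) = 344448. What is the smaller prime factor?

577

φ(n) = (p−1)(q−1) = n − (p+q) + 1, so p + q = 345623 − 344448 + 1 = 1176.
p and q are the roots of t² − 1176t + 345623 = 0.
Discriminant: 1176² − 4·345623 = 1382976 − 1382492 = 484; √484 = 22.
q = (1176 − 22)/2 = 577, p = (1176 + 22)/2 = 599.
Check: 577 · 599 = 345623.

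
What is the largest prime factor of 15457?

41

15457 = 13 · 1189
1189 = 29 · 41
41 is prime.
So 15457 = 13 · 29 · 41; the largest prime factor is 41.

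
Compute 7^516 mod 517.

455

7^1 ≡ 7 (mod 517)
7^2 ≡ 7^2 = 49 ≡ 49 (mod 517)
7^4 ≡ 49^2 = 2401 ≡ 333 (mod 517)
7^8 ≡ 333^2 = 110889 ≡ 251 (mod 517)
7^16 ≡ 251^2 = 63001 ≡ 444 (mod 517)
7^32 ≡ 444^2 = 197136 ≡ 159 (mod 517)
7^64 ≡ 159^2 = 25281 ≡ 465 (mod 517)
7^128 ≡ 465^2 = 216225 ≡ 119 (mod 517)
7^256 ≡ 119^2 = 14161 ≡ 202 (mod 517)
7^512 ≡ 202^2 = 40804 ≡ 478 (mod 517)
516 = 512 + 4 in binary powers of 2.
So 7^516 ≡ 478 · 333 ≡ 455 (mod 517).
Since 455 ≠ 1, base 7 is a Fermat witness: 517 is composite.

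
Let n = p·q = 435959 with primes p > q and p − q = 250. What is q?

Since p = q + 250, we have 435959 = q(q + 250), so q² + 250q − 435959 = 0.
Discriminant: 250² + 4·435959 = 62500 + 1743836 = 1806336; √1806336 = 1344.
q = (−250 + 1344)/2 = 547, and p = q + 250 = 797.
Check: 547 · 797 = 435959.

547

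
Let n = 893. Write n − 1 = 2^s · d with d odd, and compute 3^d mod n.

173

893 − 1 = 892 = 2^2 · 223, so d = 223.
3^1 ≡ 3 (mod 893)
3^2 ≡ 3^2 = 9 ≡ 9 (mod 893)
3^4 ≡ 9^2 = 81 ≡ 81 (mod 893)
3^8 ≡ 81^2 = 6561 ≡ 310 (mod 893)
3^16 ≡ 310^2 = 96100 ≡ 549 (mod 893)
3^32 ≡ 549^2 = 301401 ≡ 460 (mod 893)
3^64 ≡ 460^2 = 211600 ≡ 852 (mod 893)
3^128 ≡ 852^2 = 725904 ≡ 788 (mod 893)
223 = 128 + 64 + 16 + 8 + 4 + 2 + 1 in binary powers of 2.
So 3^223 ≡ 788 · 852 · 549 · 310 · 81 · 9 · 3 ≡ 173 (mod 893).
Squaring chain: 173 → 460; never reaches −1, so base 3 is a Miller–Rabin witness that 893 is composite.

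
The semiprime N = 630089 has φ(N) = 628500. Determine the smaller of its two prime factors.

751

φ(n) = (p−1)(q−1) = n − (p+q) + 1, so p + q = 630089 − 628500 + 1 = 1590.
p and q are the roots of t² − 1590t + 630089 = 0.
Discriminant: 1590² − 4·630089 = 2528100 − 2520356 = 7744; √7744 = 88.
q = (1590 − 88)/2 = 751, p = (1590 + 88)/2 = 839.
Check: 751 · 839 = 630089.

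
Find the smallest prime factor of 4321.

29

4321 is odd.
Digit sum 10, not divisible by 3.
Ends in 1: not divisible by 5.
7: 4321 = 7·617 + 2
11: 4321 = 11·392 + 9
13: 4321 = 13·332 + 5
17: 4321 = 17·254 + 3
19: 4321 = 19·227 + 8
23: 4321 = 23·187 + 20
29: 4321 = 29·149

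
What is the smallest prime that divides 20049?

20049 is odd.
Digit sum 15, divisible by 3.

3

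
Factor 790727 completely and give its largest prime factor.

71

790727 = 7 · 112961
112961 = 37 · 3053
3053 = 43 · 71
71 is prime.
So 790727 = 7 · 37 · 43 · 71; the largest prime factor is 71.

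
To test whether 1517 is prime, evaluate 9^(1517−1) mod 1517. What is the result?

9^1 ≡ 9 (mod 1517)
9^2 ≡ 9^2 = 81 ≡ 81 (mod 1517)
9^4 ≡ 81^2 = 6561 ≡ 493 (mod 1517)
9^8 ≡ 493^2 = 243049 ≡ 329 (mod 1517)
9^16 ≡ 329^2 = 108241 ≡ 534 (mod 1517)
9^32 ≡ 534^2 = 285156 ≡ 1477 (mod 1517)
9^64 ≡ 1477^2 = 2181529 ≡ 83 (mod 1517)
9^128 ≡ 83^2 = 6889 ≡ 821 (mod 1517)
9^256 ≡ 821^2 = 674041 ≡ 493 (mod 1517)
9^512 ≡ 493^2 = 243049 ≡ 329 (mod 1517)
9^1024 ≡ 329^2 = 108241 ≡ 534 (mod 1517)
1516 = 1024 + 256 + 128 + 64 + 32 + 8 + 4 in binary powers of 2.
So 9^1516 ≡ 534 · 493 · 821 · 83 · 1477 · 329 · 493 ≡ 493 (mod 1517).
Since 493 ≠ 1, base 9 is a Fermat witness: 1517 is composite.

493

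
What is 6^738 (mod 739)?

1

6^1 ≡ 6 (mod 739)
6^2 ≡ 6^2 = 36 ≡ 36 (mod 739)
6^4 ≡ 36^2 = 1296 ≡ 557 (mod 739)
6^8 ≡ 557^2 = 310249 ≡ 608 (mod 739)
6^16 ≡ 608^2 = 369664 ≡ 164 (mod 739)
6^32 ≡ 164^2 = 26896 ≡ 292 (mod 739)
6^64 ≡ 292^2 = 85264 ≡ 279 (mod 739)
6^128 ≡ 279^2 = 77841 ≡ 246 (mod 739)
6^256 ≡ 246^2 = 60516 ≡ 657 (mod 739)
6^512 ≡ 657^2 = 431649 ≡ 73 (mod 739)
738 = 512 + 128 + 64 + 32 + 2 in binary powers of 2.
So 6^738 ≡ 73 · 246 · 279 · 292 · 36 ≡ 1 (mod 739).
Since the result is 1, base 6 gives no evidence that 739 is composite.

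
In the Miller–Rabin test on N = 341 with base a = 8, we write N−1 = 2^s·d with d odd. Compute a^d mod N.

341 − 1 = 340 = 2^2 · 85, so d = 85.
8^1 ≡ 8 (mod 341)
8^2 ≡ 8^2 = 64 ≡ 64 (mod 341)
8^4 ≡ 64^2 = 4096 ≡ 4 (mod 341)
8^8 ≡ 4^2 = 16 ≡ 16 (mod 341)
8^16 ≡ 16^2 = 256 ≡ 256 (mod 341)
8^32 ≡ 256^2 = 65536 ≡ 64 (mod 341)
8^64 ≡ 64^2 = 4096 ≡ 4 (mod 341)
85 = 64 + 16 + 4 + 1 in binary powers of 2.
So 8^85 ≡ 4 · 256 · 4 · 8 ≡ 32 (mod 341).
Squaring chain: 32 → 1; never reaches −1, so base 8 is a Miller–Rabin witness that 341 is composite.

32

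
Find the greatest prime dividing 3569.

83

3569 = 43 · 83
83 is prime.
So 3569 = 43 · 83; the largest prime factor is 83.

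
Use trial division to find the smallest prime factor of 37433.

11

37433 is odd.
Digit sum 20, not divisible by 3.
Ends in 3: not divisible by 5.
7: 37433 = 7·5347 + 4
11: 37433 = 11·3403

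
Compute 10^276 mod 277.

1

10^1 ≡ 10 (mod 277)
10^2 ≡ 10^2 = 100 ≡ 100 (mod 277)
10^4 ≡ 100^2 = 10000 ≡ 28 (mod 277)
10^8 ≡ 28^2 = 784 ≡ 230 (mod 277)
10^16 ≡ 230^2 = 52900 ≡ 270 (mod 277)
10^32 ≡ 270^2 = 72900 ≡ 49 (mod 277)
10^64 ≡ 49^2 = 2401 ≡ 185 (mod 277)
10^128 ≡ 185^2 = 34225 ≡ 154 (mod 277)
10^256 ≡ 154^2 = 23716 ≡ 171 (mod 277)
276 = 256 + 16 + 4 in binary powers of 2.
So 10^276 ≡ 171 · 270 · 28 ≡ 1 (mod 277).
Since the result is 1, base 10 gives no evidence that 277 is composite.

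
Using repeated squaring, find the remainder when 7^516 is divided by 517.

7^1 ≡ 7 (mod 517)
7^2 ≡ 7^2 = 49 ≡ 49 (mod 517)
7^4 ≡ 49^2 = 2401 ≡ 333 (mod 517)
7^8 ≡ 333^2 = 110889 ≡ 251 (mod 517)
7^16 ≡ 251^2 = 63001 ≡ 444 (mod 517)
7^32 ≡ 444^2 = 197136 ≡ 159 (mod 517)
7^64 ≡ 159^2 = 25281 ≡ 465 (mod 517)
7^128 ≡ 465^2 = 216225 ≡ 119 (mod 517)
7^256 ≡ 119^2 = 14161 ≡ 202 (mod 517)
7^512 ≡ 202^2 = 40804 ≡ 478 (mod 517)
516 = 512 + 4 in binary powers of 2.
So 7^516 ≡ 478 · 333 ≡ 455 (mod 517).
Since 455 ≠ 1, base 7 is a Fermat witness: 517 is composite.

455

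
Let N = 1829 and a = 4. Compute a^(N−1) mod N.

4^1 ≡ 4 (mod 1829)
4^2 ≡ 4^2 = 16 ≡ 16 (mod 1829)
4^4 ≡ 16^2 = 256 ≡ 256 (mod 1829)
4^8 ≡ 256^2 = 65536 ≡ 1521 (mod 1829)
4^16 ≡ 1521^2 = 2313441 ≡ 1585 (mod 1829)
4^32 ≡ 1585^2 = 2512225 ≡ 1008 (mod 1829)
4^64 ≡ 1008^2 = 1016064 ≡ 969 (mod 1829)
4^128 ≡ 969^2 = 938961 ≡ 684 (mod 1829)
4^256 ≡ 684^2 = 467856 ≡ 1461 (mod 1829)
4^512 ≡ 1461^2 = 2134521 ≡ 78 (mod 1829)
4^1024 ≡ 78^2 = 6084 ≡ 597 (mod 1829)
1828 = 1024 + 512 + 256 + 32 + 4 in binary powers of 2.
So 4^1828 ≡ 597 · 78 · 1461 · 1008 · 256 ≡ 653 (mod 1829).
Since 653 ≠ 1, base 4 is a Fermat witness: 1829 is composite.

653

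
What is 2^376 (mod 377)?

2^1 ≡ 2 (mod 377)
2^2 ≡ 2^2 = 4 ≡ 4 (mod 377)
2^4 ≡ 4^2 = 16 ≡ 16 (mod 377)
2^8 ≡ 16^2 = 256 ≡ 256 (mod 377)
2^16 ≡ 256^2 = 65536 ≡ 315 (mod 377)
2^32 ≡ 315^2 = 99225 ≡ 74 (mod 377)
2^64 ≡ 74^2 = 5476 ≡ 198 (mod 377)
2^128 ≡ 198^2 = 39204 ≡ 373 (mod 377)
2^256 ≡ 373^2 = 139129 ≡ 16 (mod 377)
376 = 256 + 64 + 32 + 16 + 8 in binary powers of 2.
So 2^376 ≡ 16 · 198 · 74 · 315 · 256 ≡ 94 (mod 377).
Since 94 ≠ 1, base 2 is a Fermat witness: 377 is composite.

94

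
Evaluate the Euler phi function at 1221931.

Factor: 1221931 = 43 · 157 · 181.
φ(1221931) = (43−1) · (157−1) · (181−1) = 42 · 156 · 180 = 1179360.

1179360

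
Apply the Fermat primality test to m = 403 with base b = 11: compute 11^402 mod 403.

233

11^1 ≡ 11 (mod 403)
11^2 ≡ 11^2 = 121 ≡ 121 (mod 403)
11^4 ≡ 121^2 = 14641 ≡ 133 (mod 403)
11^8 ≡ 133^2 = 17689 ≡ 360 (mod 403)
11^16 ≡ 360^2 = 129600 ≡ 237 (mod 403)
11^32 ≡ 237^2 = 56169 ≡ 152 (mod 403)
11^64 ≡ 152^2 = 23104 ≡ 133 (mod 403)
11^128 ≡ 133^2 = 17689 ≡ 360 (mod 403)
11^256 ≡ 360^2 = 129600 ≡ 237 (mod 403)
402 = 256 + 128 + 16 + 2 in binary powers of 2.
So 11^402 ≡ 237 · 360 · 237 · 121 ≡ 233 (mod 403).
Since 233 ≠ 1, base 11 is a Fermat witness: 403 is composite.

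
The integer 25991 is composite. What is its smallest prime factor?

25991 is odd.
Digit sum 26, not divisible by 3.
Ends in 1: not divisible by 5.
7: 25991 = 7·3713

7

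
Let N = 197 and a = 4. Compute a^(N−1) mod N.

4^1 ≡ 4 (mod 197)
4^2 ≡ 4^2 = 16 ≡ 16 (mod 197)
4^4 ≡ 16^2 = 256 ≡ 59 (mod 197)
4^8 ≡ 59^2 = 3481 ≡ 132 (mod 197)
4^16 ≡ 132^2 = 17424 ≡ 88 (mod 197)
4^32 ≡ 88^2 = 7744 ≡ 61 (mod 197)
4^64 ≡ 61^2 = 3721 ≡ 175 (mod 197)
4^128 ≡ 175^2 = 30625 ≡ 90 (mod 197)
196 = 128 + 64 + 4 in binary powers of 2.
So 4^196 ≡ 90 · 175 · 59 ≡ 1 (mod 197).
Since the result is 1, base 4 gives no evidence that 197 is composite.

1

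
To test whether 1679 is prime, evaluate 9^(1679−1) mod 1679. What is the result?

210

9^1 ≡ 9 (mod 1679)
9^2 ≡ 9^2 = 81 ≡ 81 (mod 1679)
9^4 ≡ 81^2 = 6561 ≡ 1524 (mod 1679)
9^8 ≡ 1524^2 = 2322576 ≡ 519 (mod 1679)
9^16 ≡ 519^2 = 269361 ≡ 721 (mod 1679)
9^32 ≡ 721^2 = 519841 ≡ 1030 (mod 1679)
9^64 ≡ 1030^2 = 1060900 ≡ 1451 (mod 1679)
9^128 ≡ 1451^2 = 2105401 ≡ 1614 (mod 1679)
9^256 ≡ 1614^2 = 2604996 ≡ 867 (mod 1679)
9^512 ≡ 867^2 = 751689 ≡ 1176 (mod 1679)
9^1024 ≡ 1176^2 = 1382976 ≡ 1159 (mod 1679)
1678 = 1024 + 512 + 128 + 8 + 4 + 2 in binary powers of 2.
So 9^1678 ≡ 1159 · 1176 · 1614 · 519 · 1524 · 81 ≡ 210 (mod 1679).
Since 210 ≠ 1, base 9 is a Fermat witness: 1679 is composite.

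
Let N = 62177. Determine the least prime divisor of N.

97

62177 is odd.
Digit sum 23, not divisible by 3.
Ends in 7: not divisible by 5.
7: 62177 = 7·8882 + 3
11: 62177 = 11·5652 + 5
13: 62177 = 13·4782 + 11
17: 62177 = 17·3657 + 8
19: 62177 = 19·3272 + 9
23: 62177 = 23·2703 + 8
29: 62177 = 29·2144 + 1
31: 62177 = 31·2005 + 22
37: 62177 = 37·1680 + 17
41: 62177 = 41·1516 + 21
43: 62177 = 43·1445 + 42
47: 62177 = 47·1322 + 43
53: 62177 = 53·1173 + 8
59: 62177 = 59·1053 + 50
61: 62177 = 61·1019 + 18
67: 62177 = 67·928 + 1
71: 62177 = 71·875 + 52
73: 62177 = 73·851 + 54
79: 62177 = 79·787 + 4
83: 62177 = 83·749 + 10
89: 62177 = 89·698 + 55
97: 62177 = 97·641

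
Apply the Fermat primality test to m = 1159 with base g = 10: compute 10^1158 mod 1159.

163

10^1 ≡ 10 (mod 1159)
10^2 ≡ 10^2 = 100 ≡ 100 (mod 1159)
10^4 ≡ 100^2 = 10000 ≡ 728 (mod 1159)
10^8 ≡ 728^2 = 529984 ≡ 321 (mod 1159)
10^16 ≡ 321^2 = 103041 ≡ 1049 (mod 1159)
10^32 ≡ 1049^2 = 1100401 ≡ 510 (mod 1159)
10^64 ≡ 510^2 = 260100 ≡ 484 (mod 1159)
10^128 ≡ 484^2 = 234256 ≡ 138 (mod 1159)
10^256 ≡ 138^2 = 19044 ≡ 500 (mod 1159)
10^512 ≡ 500^2 = 250000 ≡ 815 (mod 1159)
10^1024 ≡ 815^2 = 664225 ≡ 118 (mod 1159)
1158 = 1024 + 128 + 4 + 2 in binary powers of 2.
So 10^1158 ≡ 118 · 138 · 728 · 100 ≡ 163 (mod 1159).
Since 163 ≠ 1, base 10 is a Fermat witness: 1159 is composite.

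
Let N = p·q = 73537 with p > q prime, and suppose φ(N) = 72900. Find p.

φ(n) = (p−1)(q−1) = n − (p+q) + 1, so p + q = 73537 − 72900 + 1 = 638.
p and q are the roots of t² − 638t + 73537 = 0.
Discriminant: 638² − 4·73537 = 407044 − 294148 = 112896; √112896 = 336.
q = (638 − 336)/2 = 151, p = (638 + 336)/2 = 487.
Check: 151 · 487 = 73537.

487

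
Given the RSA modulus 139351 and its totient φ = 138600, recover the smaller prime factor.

φ(n) = (p−1)(q−1) = n − (p+q) + 1, so p + q = 139351 − 138600 + 1 = 752.
p and q are the roots of t² − 752t + 139351 = 0.
Discriminant: 752² − 4·139351 = 565504 − 557404 = 8100; √8100 = 90.
q = (752 − 90)/2 = 331, p = (752 + 90)/2 = 421.
Check: 331 · 421 = 139351.

331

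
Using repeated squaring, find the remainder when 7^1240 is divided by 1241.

7^1 ≡ 7 (mod 1241)
7^2 ≡ 7^2 = 49 ≡ 49 (mod 1241)
7^4 ≡ 49^2 = 2401 ≡ 1160 (mod 1241)
7^8 ≡ 1160^2 = 1345600 ≡ 356 (mod 1241)
7^16 ≡ 356^2 = 126736 ≡ 154 (mod 1241)
7^32 ≡ 154^2 = 23716 ≡ 137 (mod 1241)
7^64 ≡ 137^2 = 18769 ≡ 154 (mod 1241)
7^128 ≡ 154^2 = 23716 ≡ 137 (mod 1241)
7^256 ≡ 137^2 = 18769 ≡ 154 (mod 1241)
7^512 ≡ 154^2 = 23716 ≡ 137 (mod 1241)
7^1024 ≡ 137^2 = 18769 ≡ 154 (mod 1241)
1240 = 1024 + 128 + 64 + 16 + 8 in binary powers of 2.
So 7^1240 ≡ 154 · 137 · 154 · 154 · 356 ≡ 373 (mod 1241).
Since 373 ≠ 1, base 7 is a Fermat witness: 1241 is composite.

373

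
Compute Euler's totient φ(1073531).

Factor: 1073531 = 79 · 107 · 127.
φ(1073531) = (79−1) · (107−1) · (127−1) = 78 · 106 · 126 = 1041768.

1041768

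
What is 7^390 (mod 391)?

213

7^1 ≡ 7 (mod 391)
7^2 ≡ 7^2 = 49 ≡ 49 (mod 391)
7^4 ≡ 49^2 = 2401 ≡ 55 (mod 391)
7^8 ≡ 55^2 = 3025 ≡ 288 (mod 391)
7^16 ≡ 288^2 = 82944 ≡ 52 (mod 391)
7^32 ≡ 52^2 = 2704 ≡ 358 (mod 391)
7^64 ≡ 358^2 = 128164 ≡ 307 (mod 391)
7^128 ≡ 307^2 = 94249 ≡ 18 (mod 391)
7^256 ≡ 18^2 = 324 ≡ 324 (mod 391)
390 = 256 + 128 + 4 + 2 in binary powers of 2.
So 7^390 ≡ 324 · 18 · 55 · 49 ≡ 213 (mod 391).
Since 213 ≠ 1, base 7 is a Fermat witness: 391 is composite.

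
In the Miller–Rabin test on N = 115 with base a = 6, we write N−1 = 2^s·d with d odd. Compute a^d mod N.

36

115 − 1 = 114 = 2^1 · 57, so d = 57.
6^1 ≡ 6 (mod 115)
6^2 ≡ 6^2 = 36 ≡ 36 (mod 115)
6^4 ≡ 36^2 = 1296 ≡ 31 (mod 115)
6^8 ≡ 31^2 = 961 ≡ 41 (mod 115)
6^16 ≡ 41^2 = 1681 ≡ 71 (mod 115)
6^32 ≡ 71^2 = 5041 ≡ 96 (mod 115)
57 = 32 + 16 + 8 + 1 in binary powers of 2.
So 6^57 ≡ 96 · 71 · 41 · 6 ≡ 36 (mod 115).
Squaring chain: 36; never reaches −1, so base 6 is a Miller–Rabin witness that 115 is composite.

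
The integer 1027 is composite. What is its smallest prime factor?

1027 is odd.
Digit sum 10, not divisible by 3.
Ends in 7: not divisible by 5.
7: 1027 = 7·146 + 5
11: 1027 = 11·93 + 4
13: 1027 = 13·79

13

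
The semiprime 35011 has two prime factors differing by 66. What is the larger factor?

Since p = q + 66, we have 35011 = q(q + 66), so q² + 66q − 35011 = 0.
Discriminant: 66² + 4·35011 = 4356 + 140044 = 144400; √144400 = 380.
q = (−66 + 380)/2 = 157, and p = q + 66 = 223.
Check: 157 · 223 = 35011.

223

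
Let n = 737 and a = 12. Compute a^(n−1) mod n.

12^1 ≡ 12 (mod 737)
12^2 ≡ 12^2 = 144 ≡ 144 (mod 737)
12^4 ≡ 144^2 = 20736 ≡ 100 (mod 737)
12^8 ≡ 100^2 = 10000 ≡ 419 (mod 737)
12^16 ≡ 419^2 = 175561 ≡ 155 (mod 737)
12^32 ≡ 155^2 = 24025 ≡ 441 (mod 737)
12^64 ≡ 441^2 = 194481 ≡ 650 (mod 737)
12^128 ≡ 650^2 = 422500 ≡ 199 (mod 737)
12^256 ≡ 199^2 = 39601 ≡ 540 (mod 737)
12^512 ≡ 540^2 = 291600 ≡ 485 (mod 737)
736 = 512 + 128 + 64 + 32 in binary powers of 2.
So 12^736 ≡ 485 · 199 · 650 · 441 ≡ 639 (mod 737).
Since 639 ≠ 1, base 12 is a Fermat witness: 737 is composite.

639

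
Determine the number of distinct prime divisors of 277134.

6

277134 = 2 · 138567
138567 = 3 · 46189
46189 = 11 · 4199
4199 = 13 · 323
323 = 17 · 19
277134 = 2 · 3 · 11 · 13 · 17 · 19, which has 6 distinct prime factors.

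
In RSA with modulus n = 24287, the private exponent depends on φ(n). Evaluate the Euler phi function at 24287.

23976

Factor: 24287 = 149 · 163.
φ(24287) = (149−1) · (163−1) = 148 · 162 = 23976.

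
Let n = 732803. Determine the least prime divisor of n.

732803 is odd.
Digit sum 23, not divisible by 3.
Ends in 3: not divisible by 5.
7: 732803 = 7·104686 + 1
11: 732803 = 11·66618 + 5
13: 732803 = 13·56369 + 6
17: 732803 = 17·43106 + 1
19: 732803 = 19·38568 + 11
23: 732803 = 23·31861

23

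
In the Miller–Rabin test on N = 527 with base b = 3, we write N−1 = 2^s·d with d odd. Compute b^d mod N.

11

527 − 1 = 526 = 2^1 · 263, so d = 263.
3^1 ≡ 3 (mod 527)
3^2 ≡ 3^2 = 9 ≡ 9 (mod 527)
3^4 ≡ 9^2 = 81 ≡ 81 (mod 527)
3^8 ≡ 81^2 = 6561 ≡ 237 (mod 527)
3^16 ≡ 237^2 = 56169 ≡ 307 (mod 527)
3^32 ≡ 307^2 = 94249 ≡ 443 (mod 527)
3^64 ≡ 443^2 = 196249 ≡ 205 (mod 527)
3^128 ≡ 205^2 = 42025 ≡ 392 (mod 527)
3^256 ≡ 392^2 = 153664 ≡ 307 (mod 527)
263 = 256 + 4 + 2 + 1 in binary powers of 2.
So 3^263 ≡ 307 · 81 · 9 · 3 ≡ 11 (mod 527).
Squaring chain: 11; never reaches −1, so base 3 is a Miller–Rabin witness that 527 is composite.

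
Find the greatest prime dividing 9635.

9635 = 5 · 1927
1927 = 41 · 47
47 is prime.
So 9635 = 5 · 41 · 47; the largest prime factor is 47.

47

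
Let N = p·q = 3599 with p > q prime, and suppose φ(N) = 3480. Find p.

61

φ(n) = (p−1)(q−1) = n − (p+q) + 1, so p + q = 3599 − 3480 + 1 = 120.
p and q are the roots of t² − 120t + 3599 = 0.
Discriminant: 120² − 4·3599 = 14400 − 14396 = 4; √4 = 2.
q = (120 − 2)/2 = 59, p = (120 + 2)/2 = 61.
Check: 59 · 61 = 3599.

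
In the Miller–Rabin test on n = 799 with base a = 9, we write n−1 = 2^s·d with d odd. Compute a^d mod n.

799 − 1 = 798 = 2^1 · 399, so d = 399.
9^1 ≡ 9 (mod 799)
9^2 ≡ 9^2 = 81 ≡ 81 (mod 799)
9^4 ≡ 81^2 = 6561 ≡ 169 (mod 799)
9^8 ≡ 169^2 = 28561 ≡ 596 (mod 799)
9^16 ≡ 596^2 = 355216 ≡ 460 (mod 799)
9^32 ≡ 460^2 = 211600 ≡ 664 (mod 799)
9^64 ≡ 664^2 = 440896 ≡ 647 (mod 799)
9^128 ≡ 647^2 = 418609 ≡ 732 (mod 799)
9^256 ≡ 732^2 = 535824 ≡ 494 (mod 799)
399 = 256 + 128 + 8 + 4 + 2 + 1 in binary powers of 2.
So 9^399 ≡ 494 · 732 · 596 · 169 · 81 · 9 ≡ 784 (mod 799).
Squaring chain: 784; never reaches −1, so base 9 is a Miller–Rabin witness that 799 is composite.

784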